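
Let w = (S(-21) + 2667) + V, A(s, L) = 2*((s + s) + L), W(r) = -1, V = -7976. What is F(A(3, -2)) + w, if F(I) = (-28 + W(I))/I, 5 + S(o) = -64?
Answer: -43053/8 ≈ -5381.6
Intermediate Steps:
S(o) = -69 (S(o) = -5 - 64 = -69)
A(s, L) = 2*L + 4*s (A(s, L) = 2*(2*s + L) = 2*(L + 2*s) = 2*L + 4*s)
w = -5378 (w = (-69 + 2667) - 7976 = 2598 - 7976 = -5378)
F(I) = -29/I (F(I) = (-28 - 1)/I = -29/I)
F(A(3, -2)) + w = -29/(2*(-2) + 4*3) - 5378 = -29/(-4 + 12) - 5378 = -29/8 - 5378 = -43053/8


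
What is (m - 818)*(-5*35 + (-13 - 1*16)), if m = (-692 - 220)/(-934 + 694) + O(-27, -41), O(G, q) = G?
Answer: 858024/5 ≈ 1.7160e+5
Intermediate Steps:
m = -116/5 (m = (-692 - 220)/(-934 + 694) - 27 = -912/(-240) - 27 = -912*(-1/240) - 27 = 19/5 - 27 = -116/5 ≈ -23.200)
(m - 818)*(-5*35 + (-13 - 1*16)) = (-116/5 - 818)*(-5*35 + (-13 - 1*16)) = -4206*(-175 + (-13 - 16))/5 = -4206*(-175 - 29)/5 = -4206/5*(-204) = 858024/5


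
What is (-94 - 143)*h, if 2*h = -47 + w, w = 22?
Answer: 5925/2 ≈ 2962.5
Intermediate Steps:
h = -25/2 (h = (-47 + 22)/2 = (1/2)*(-25) = -25/2 ≈ -12.500)
(-94 - 143)*h = (-94 - 143)*(-25/2) = -237*(-25/2) = 5925/2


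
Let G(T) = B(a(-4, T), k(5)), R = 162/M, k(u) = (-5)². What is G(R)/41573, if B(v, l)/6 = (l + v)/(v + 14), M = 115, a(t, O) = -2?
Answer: 23/83146 ≈ 0.00027662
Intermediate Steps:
k(u) = 25
B(v, l) = 6*(l + v)/(14 + v) (B(v, l) = 6*((l + v)/(v + 14)) = 6*((l + v)/(14 + v)) = 6*(l + v)/(14 + v))
R = 162/115 ≈ 1.4087
G(T) = 23/2 (G(T) = 6*(25 - 2)/(14 - 2) = 6*23/12 = 6*(1/12)*23 = 23/2)
G(R)/41573 = (23/2)/41573 = (23/2)*(1/41573) = 23/83146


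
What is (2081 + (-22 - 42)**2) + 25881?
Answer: 32058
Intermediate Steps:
(2081 + (-22 - 42)**2) + 25881 = (2081 + (-64)**2) + 25881 = (2081 + 4096) + 25881 = 6177 + 25881 = 32058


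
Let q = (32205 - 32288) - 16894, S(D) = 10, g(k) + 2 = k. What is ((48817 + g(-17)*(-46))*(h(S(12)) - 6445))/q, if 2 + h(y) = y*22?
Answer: 309425857/16977 ≈ 18226.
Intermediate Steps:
g(k) = -2 + k
h(y) = -2 + 22*y (h(y) = -2 + y*22 = -2 + 22*y)
q = -16977 (q = -83 - 16894 = -16977)
((48817 + g(-17)*(-46))*(h(S(12)) - 6445))/q = ((48817 + (-2 - 17)*(-46))*((-2 + 22*10) - 6445))/(-16977) = ((48817 - 19*(-46))*((-2 + 220) - 6445))*(-1/16977) = ((48817 + 874)*(218 - 6445))*(-1/16977) = (49691*(-6227))*(-1/16977) = -309425857*(-1/16977) = 309425857/16977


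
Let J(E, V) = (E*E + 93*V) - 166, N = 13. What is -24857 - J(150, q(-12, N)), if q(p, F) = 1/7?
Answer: -330430/7 ≈ -47204.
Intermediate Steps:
q(p, F) = ⅐
J(E, V) = -166 + E² + 93*V (J(E, V) = (E² + 93*V) - 166 = -166 + E² + 93*V)
-24857 - J(150, q(-12, N)) = -24857 - (-166 + 150² + 93*(⅐)) = -24857 - (-166 + 22500 + 93/7) = -24857 - 1*156431/7 = -24857 - 156431/7 = -330430/7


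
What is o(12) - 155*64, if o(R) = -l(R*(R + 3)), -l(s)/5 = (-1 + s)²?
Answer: 150285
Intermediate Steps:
l(s) = -5*(-1 + s)²
o(R) = 5*(-1 + R*(3 + R))² (o(R) = -(-5)*(-1 + R*(R + 3))² = -(-5)*(-1 + R*(3 + R))² = 5*(-1 + R*(3 + R))²)
o(12) - 155*64 = 5*(-1 + 12*(3 + 12))² - 155*64 = 5*(-1 + 12*15)² - 9920 = 5*(-1 + 180)² - 9920 = 5*179² - 9920 = 5*32041 - 9920 = 160205 - 9920 = 150285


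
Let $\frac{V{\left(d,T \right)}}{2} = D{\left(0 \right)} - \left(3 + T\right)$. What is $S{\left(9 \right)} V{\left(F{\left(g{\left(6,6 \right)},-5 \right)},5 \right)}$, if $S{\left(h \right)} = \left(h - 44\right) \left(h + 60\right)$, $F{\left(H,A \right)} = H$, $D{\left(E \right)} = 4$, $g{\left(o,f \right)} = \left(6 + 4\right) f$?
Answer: $19320$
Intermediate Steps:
$g{\left(o,f \right)} = 10 f$
$V{\left(d,T \right)} = 2 - 2 T$ ($V{\left(d,T \right)} = 2 \left(4 - \left(3 + T\right)\right) = 2 \left(1 - T\right) = 2 - 2 T$)
$S{\left(h \right)} = \left(-44 + h\right) \left(60 + h\right)$
$S{\left(9 \right)} V{\left(F{\left(g{\left(6,6 \right)},-5 \right)},5 \right)} = \left(-2640 + 9^{2} + 16 \cdot 9\right) \left(2 - 10\right) = \left(-2640 + 81 + 144\right) \left(2 - 10\right) = \left(-2415\right) \left(-8\right) = 19320$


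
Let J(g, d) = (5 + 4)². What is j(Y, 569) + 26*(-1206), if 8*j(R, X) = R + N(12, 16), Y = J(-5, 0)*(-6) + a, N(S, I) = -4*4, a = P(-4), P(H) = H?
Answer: -125677/4 ≈ -31419.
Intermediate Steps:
a = -4
J(g, d) = 81 (J(g, d) = 9² = 81)
N(S, I) = -16
Y = -490 (Y = 81*(-6) - 4 = -486 - 4 = -490)
j(R, X) = -2 + R/8 (j(R, X) = (R - 16)/8 = (-16 + R)/8 = -2 + R/8)
j(Y, 569) + 26*(-1206) = (-2 + (⅛)*(-490)) + 26*(-1206) = (-2 - 245/4) - 31356 = -253/4 - 31356 = -125677/4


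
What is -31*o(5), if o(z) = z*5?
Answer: -775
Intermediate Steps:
o(z) = 5*z
-31*o(5) = -155*5 = -31*25 = -775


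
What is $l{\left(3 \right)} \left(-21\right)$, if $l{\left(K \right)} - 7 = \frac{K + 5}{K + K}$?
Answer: $-175$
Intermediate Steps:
$l{\left(K \right)} = 7 + \frac{5 + K}{2 K}$ ($l{\left(K \right)} = 7 + \frac{K + 5}{K + K} = 7 + \frac{5 + K}{2 K}$)
$l{\left(3 \right)} \left(-21\right) = \frac{5 \left(1 + 3 \cdot 3\right)}{2 \cdot 3} \left(-21\right) = \frac{5}{2} \cdot \frac{1}{3} \left(1 + 9\right) \left(-21\right) = \frac{5}{2} \cdot \frac{1}{3} \cdot 10 \left(-21\right) = \frac{25}{3} \left(-21\right) = -175$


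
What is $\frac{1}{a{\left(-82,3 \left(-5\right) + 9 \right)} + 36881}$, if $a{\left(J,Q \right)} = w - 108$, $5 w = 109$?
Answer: $\frac{5}{183974} \approx 2.7178 \cdot 10^{-5}$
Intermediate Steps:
$w = \frac{109}{5}$ ($w = \frac{1}{5} \cdot 109 = \frac{109}{5} \approx 21.8$)
$a{\left(J,Q \right)} = - \frac{431}{5}$ ($a{\left(J,Q \right)} = \frac{109}{5} - 108 = - \frac{431}{5}$)
$\frac{1}{a{\left(-82,3 \left(-5\right) + 9 \right)} + 36881} = \frac{1}{- \frac{431}{5} + 36881} = \frac{1}{\frac{183974}{5}} = \frac{5}{183974}$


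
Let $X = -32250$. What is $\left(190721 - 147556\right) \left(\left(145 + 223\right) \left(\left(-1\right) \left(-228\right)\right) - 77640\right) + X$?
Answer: $270353310$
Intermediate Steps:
$\left(190721 - 147556\right) \left(\left(145 + 223\right) \left(\left(-1\right) \left(-228\right)\right) - 77640\right) + X = \left(190721 - 147556\right) \left(\left(145 + 223\right) \left(\left(-1\right) \left(-228\right)\right) - 77640\right) - 32250 = 43165 \left(368 \cdot 228 - 77640\right) - 32250 = 43165 \left(83904 - 77640\right) - 32250 = 43165 \cdot 6264 - 32250 = 270385560 - 32250 = 270353310$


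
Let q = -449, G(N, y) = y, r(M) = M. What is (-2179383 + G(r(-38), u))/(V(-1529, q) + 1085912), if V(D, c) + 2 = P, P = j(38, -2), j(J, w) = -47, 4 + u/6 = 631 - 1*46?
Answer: -2175897/1085863 ≈ -2.0038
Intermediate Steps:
u = 3486 (u = -24 + 6*(631 - 1*46) = -24 + 6*(631 - 46) = -24 + 6*585 = -24 + 3510 = 3486)
P = -47
V(D, c) = -49 (V(D, c) = -2 - 47 = -49)
(-2179383 + G(r(-38), u))/(V(-1529, q) + 1085912) = (-2179383 + 3486)/(-49 + 1085912) = -2175897/1085863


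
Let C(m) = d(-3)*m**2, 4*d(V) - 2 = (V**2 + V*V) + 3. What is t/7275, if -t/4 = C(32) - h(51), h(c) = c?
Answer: -23348/7275 ≈ -3.2093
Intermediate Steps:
d(V) = 5/4 + V**2/2 (d(V) = 1/2 + ((V**2 + V*V) + 3)/4 = 1/2 + ((V**2 + V**2) + 3)/4 = 1/2 + (2*V**2 + 3)/4 = 1/2 + (3 + 2*V**2)/4 = 1/2 + (3/4 + V**2/2) = 5/4 + V**2/2)
C(m) = 23*m**2/4 (C(m) = (5/4 + (1/2)*(-3)**2)*m**2 = (5/4 + (1/2)*9)*m**2 = (5/4 + 9/2)*m**2 = 23*m**2/4)
t = -23348 (t = -4*((23/4)*32**2 - 1*51) = -4*((23/4)*1024 - 51) = -4*(5888 - 51) = -4*5837 = -23348)
t/7275 = -23348/7275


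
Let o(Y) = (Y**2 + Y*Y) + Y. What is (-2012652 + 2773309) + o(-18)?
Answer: 761287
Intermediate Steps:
o(Y) = Y + 2*Y**2 (o(Y) = (Y**2 + Y**2) + Y = 2*Y**2 + Y = Y + 2*Y**2)
(-2012652 + 2773309) + o(-18) = (-2012652 + 2773309) - 18*(1 + 2*(-18)) = 760657 - 18*(1 - 36) = 760657 - 18*(-35) = 760657 + 630 = 761287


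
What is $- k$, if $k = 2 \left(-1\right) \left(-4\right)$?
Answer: $-8$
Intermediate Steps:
$k = 8$ ($k = \left(-2\right) \left(-4\right) = 8$)
$- k = \left(-1\right) 8 = -8$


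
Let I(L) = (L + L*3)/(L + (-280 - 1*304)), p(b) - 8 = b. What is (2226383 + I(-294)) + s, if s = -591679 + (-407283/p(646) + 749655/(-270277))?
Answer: 42267189148080891/25866049454 ≈ 1.6341e+6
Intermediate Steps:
p(b) = 8 + b
s = -34898811568681/58920386 (s = -591679 + (-407283/(8 + 646) + 749655/(-270277)) = -591679 + (-407283/654 + 749655*(-1/270277)) = -591679 + (-407283*1/654 - 749655/270277) = -591679 + (-135761/218 - 749655/270277) = -591679 - 36856500587/58920386 = -34898811568681/58920386 ≈ -5.9230e+5)
I(L) = 4*L/(-584 + L) (I(L) = (L + 3*L)/(L + (-280 - 304)) = (4*L)/(L - 584) = (4*L)/(-584 + L) = 4*L/(-584 + L))
(2226383 + I(-294)) + s = (2226383 + 4*(-294)/(-584 - 294)) - 34898811568681/58920386 = (2226383 + 4*(-294)/(-878)) - 34898811568681/58920386 = (2226383 + 4*(-294)*(-1/878)) - 34898811568681/58920386 = (2226383 + 588/439) - 34898811568681/58920386 = 977382725/439 - 34898811568681/58920386 = 42267189148080891/25866049454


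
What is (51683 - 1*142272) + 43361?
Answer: -47228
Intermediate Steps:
(51683 - 1*142272) + 43361 = (51683 - 142272) + 43361 = -90589 + 43361 = -47228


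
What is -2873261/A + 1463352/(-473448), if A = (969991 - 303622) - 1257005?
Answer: 20667970919/11651476372 ≈ 1.7738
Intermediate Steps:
A = -590636 (A = 666369 - 1257005 = -590636)
-2873261/A + 1463352/(-473448) = -2873261/(-590636) + 1463352/(-473448) = -2873261*(-1/590636) + 1463352*(-1/473448) = 2873261/590636 - 60973/19727 = 20667970919/11651476372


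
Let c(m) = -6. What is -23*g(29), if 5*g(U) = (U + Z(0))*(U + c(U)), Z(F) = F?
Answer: -15341/5 ≈ -3068.2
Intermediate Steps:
g(U) = U*(-6 + U)/5 (g(U) = ((U + 0)*(U - 6))/5 = (U*(-6 + U))/5 = U*(-6 + U)/5)
-23*g(29) = -23*29*(-6 + 29)/5 = -23*29*23/5 = -23*667/5 = -15341/5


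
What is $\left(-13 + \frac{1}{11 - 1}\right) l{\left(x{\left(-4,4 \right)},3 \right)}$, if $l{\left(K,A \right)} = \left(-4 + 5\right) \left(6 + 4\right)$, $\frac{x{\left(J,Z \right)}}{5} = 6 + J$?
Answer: $-129$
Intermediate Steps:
$x{\left(J,Z \right)} = 30 + 5 J$ ($x{\left(J,Z \right)} = 5 \left(6 + J\right) = 30 + 5 J$)
$l{\left(K,A \right)} = 10$ ($l{\left(K,A \right)} = 1 \cdot 10 = 10$)
$\left(-13 + \frac{1}{11 - 1}\right) l{\left(x{\left(-4,4 \right)},3 \right)} = \left(-13 + \frac{1}{11 - 1}\right) 10 = \left(-13 + \frac{1}{10}\right) 10 = \left(- \frac{129}{10}\right) 10 = -129$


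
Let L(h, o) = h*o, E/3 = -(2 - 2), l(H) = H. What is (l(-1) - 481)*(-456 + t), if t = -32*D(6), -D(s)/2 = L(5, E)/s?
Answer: 219792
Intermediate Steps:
E = 0 (E = 3*(-(2 - 2)) = 3*(-1*0) = 3*0 = 0)
D(s) = 0 (D(s) = -2*5*0/s = -0/s = -2*0 = 0)
t = 0 (t = -32*0 = 0)
(l(-1) - 481)*(-456 + t) = (-1 - 481)*(-456 + 0) = -482*(-456) = 219792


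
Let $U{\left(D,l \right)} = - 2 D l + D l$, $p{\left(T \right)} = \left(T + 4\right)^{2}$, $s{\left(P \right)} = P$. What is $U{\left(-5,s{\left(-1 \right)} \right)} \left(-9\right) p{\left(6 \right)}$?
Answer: $4500$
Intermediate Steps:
$p{\left(T \right)} = \left(4 + T\right)^{2}$
$U{\left(D,l \right)} = - D l$ ($U{\left(D,l \right)} = - 2 D l + D l = - D l$)
$U{\left(-5,s{\left(-1 \right)} \right)} \left(-9\right) p{\left(6 \right)} = \left(-1\right) \left(-5\right) \left(-1\right) \left(-9\right) \left(4 + 6\right)^{2} = \left(-5\right) \left(-9\right) 10^{2} = 45 \cdot 100 = 4500$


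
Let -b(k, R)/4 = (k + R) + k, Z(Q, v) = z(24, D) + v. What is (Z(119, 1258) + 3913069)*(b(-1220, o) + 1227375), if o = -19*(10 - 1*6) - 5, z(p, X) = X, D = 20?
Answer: 4843843924273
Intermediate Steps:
o = -81 (o = -19*(10 - 6) - 5 = -19*4 - 5 = -76 - 5 = -81)
Z(Q, v) = 20 + v
b(k, R) = -8*k - 4*R (b(k, R) = -4*((k + R) + k) = -4*((R + k) + k) = -4*(R + 2*k) = -8*k - 4*R)
(Z(119, 1258) + 3913069)*(b(-1220, o) + 1227375) = ((20 + 1258) + 3913069)*((-8*(-1220) - 4*(-81)) + 1227375) = (1278 + 3913069)*((9760 + 324) + 1227375) = 3914347*(10084 + 1227375) = 3914347*1237459 = 4843843924273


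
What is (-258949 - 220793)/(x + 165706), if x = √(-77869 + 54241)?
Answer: -19874031963/6864625516 + 239871*I*√5907/6864625516 ≈ -2.8951 + 0.0026856*I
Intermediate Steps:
x = 2*I*√5907 (x = √(-23628) = 2*I*√5907 ≈ 153.71*I)
(-258949 - 220793)/(x + 165706) = (-258949 - 220793)/(2*I*√5907 + 165706) = -479742/(165706 + 2*I*√5907)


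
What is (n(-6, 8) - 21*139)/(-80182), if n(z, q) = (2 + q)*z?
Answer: 2979/80182 ≈ 0.037153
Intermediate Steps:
n(z, q) = z*(2 + q)
(n(-6, 8) - 21*139)/(-80182) = (-6*(2 + 8) - 21*139)/(-80182) = (-6*10 - 2919)*(-1/80182) = (-60 - 2919)*(-1/80182) = -2979*(-1/80182) = 2979/80182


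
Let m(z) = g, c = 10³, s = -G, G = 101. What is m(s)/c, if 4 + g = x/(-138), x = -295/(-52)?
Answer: -28999/7176000 ≈ -0.0040411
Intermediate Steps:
x = 295/52 (x = -295*(-1/52) = 295/52 ≈ 5.6731)
s = -101 (s = -1*101 = -101)
c = 1000
g = -28999/7176 (g = -4 + (295/52)/(-138) = -4 + (295/52)*(-1/138) = -4 - 295/7176 = -28999/7176 ≈ -4.0411)
m(z) = -28999/7176
m(s)/c = -28999/7176/1000 = -28999/7176*1/1000 = -28999/7176000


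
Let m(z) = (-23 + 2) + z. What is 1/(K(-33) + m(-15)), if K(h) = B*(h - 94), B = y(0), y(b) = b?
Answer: -1/36 ≈ -0.027778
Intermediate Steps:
m(z) = -21 + z
B = 0
K(h) = 0 (K(h) = 0*(h - 94) = 0*(-94 + h) = 0)
1/(K(-33) + m(-15)) = 1/(0 + (-21 - 15)) = 1/(0 - 36) = 1/(-36) = -1/36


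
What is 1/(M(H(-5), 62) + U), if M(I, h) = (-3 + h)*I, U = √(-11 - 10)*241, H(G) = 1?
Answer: 59/1223182 - 241*I*√21/1223182 ≈ 4.8235e-5 - 0.00090289*I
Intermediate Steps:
U = 241*I*√21 (U = √(-21)*241 = (I*√21)*241 = 241*I*√21 ≈ 1104.4*I)
M(I, h) = I*(-3 + h)
1/(M(H(-5), 62) + U) = 1/(1*(-3 + 62) + 241*I*√21) = 1/(1*59 + 241*I*√21) = 1/(59 + 241*I*√21)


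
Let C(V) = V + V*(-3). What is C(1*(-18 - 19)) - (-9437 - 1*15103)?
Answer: 24614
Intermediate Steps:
C(V) = -2*V (C(V) = V - 3*V = -2*V)
C(1*(-18 - 19)) - (-9437 - 1*15103) = -2*(-18 - 19) - (-9437 - 1*15103) = -2*(-37) - (-9437 - 15103) = -2*(-37) - 1*(-24540) = 74 + 24540 = 24614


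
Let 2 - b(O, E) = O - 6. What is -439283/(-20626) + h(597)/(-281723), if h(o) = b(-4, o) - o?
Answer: 9520630063/446986046 ≈ 21.300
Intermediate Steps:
b(O, E) = 8 - O (b(O, E) = 2 - (O - 6) = 2 - (-6 + O) = 2 + (6 - O) = 8 - O)
h(o) = 12 - o (h(o) = (8 - 1*(-4)) - o = (8 + 4) - o = 12 - o)
-439283/(-20626) + h(597)/(-281723) = -439283/(-20626) + (12 - 1*597)/(-281723) = -439283*(-1/20626) + (12 - 597)*(-1/281723) = 439283/20626 - 585*(-1/281723) = 439283/20626 + 45/21671 = 9520630063/446986046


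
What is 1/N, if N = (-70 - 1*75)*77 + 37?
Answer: -1/11128 ≈ -8.9863e-5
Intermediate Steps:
N = -11128 (N = (-70 - 75)*77 + 37 = -145*77 + 37 = -11165 + 37 = -11128)
1/N = 1/(-11128) = -1/11128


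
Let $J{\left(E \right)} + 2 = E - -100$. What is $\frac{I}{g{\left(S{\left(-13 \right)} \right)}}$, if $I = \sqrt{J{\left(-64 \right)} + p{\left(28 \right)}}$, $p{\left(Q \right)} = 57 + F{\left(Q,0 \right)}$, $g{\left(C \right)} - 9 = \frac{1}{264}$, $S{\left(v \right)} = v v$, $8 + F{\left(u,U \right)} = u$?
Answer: $\frac{264 \sqrt{111}}{2377} \approx 1.1701$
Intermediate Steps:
$F{\left(u,U \right)} = -8 + u$
$S{\left(v \right)} = v^{2}$
$J{\left(E \right)} = 98 + E$ ($J{\left(E \right)} = -2 + \left(E - -100\right) = -2 + \left(E + 100\right) = -2 + \left(100 + E\right) = 98 + E$)
$g{\left(C \right)} = \frac{2377}{264}$ ($g{\left(C \right)} = 9 + \frac{1}{264} = \frac{2377}{264}$)
$p{\left(Q \right)} = 49 + Q$ ($p{\left(Q \right)} = 57 + \left(-8 + Q\right) = 49 + Q$)
$I = \sqrt{111}$ ($I = \sqrt{\left(98 - 64\right) + \left(49 + 28\right)} = \sqrt{34 + 77} = \sqrt{111} \approx 10.536$)
$\frac{I}{g{\left(S{\left(-13 \right)} \right)}} = \frac{\sqrt{111}}{\frac{2377}{264}} = \sqrt{111} \cdot \frac{264}{2377} = \frac{264 \sqrt{111}}{2377}$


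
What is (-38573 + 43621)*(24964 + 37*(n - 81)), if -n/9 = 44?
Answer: 36926120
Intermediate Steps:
n = -396 (n = -9*44 = -396)
(-38573 + 43621)*(24964 + 37*(n - 81)) = (-38573 + 43621)*(24964 + 37*(-396 - 81)) = 5048*(24964 + 37*(-477)) = 5048*(24964 - 17649) = 5048*7315 = 36926120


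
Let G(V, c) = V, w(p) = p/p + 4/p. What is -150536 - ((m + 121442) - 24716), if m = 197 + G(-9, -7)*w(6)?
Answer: -247444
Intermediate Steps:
w(p) = 1 + 4/p
m = 182 (m = 197 - 9*(4 + 6)/6 = 197 - 3*10/2 = 197 - 9*5/3 = 197 - 15 = 182)
-150536 - ((m + 121442) - 24716) = -150536 - ((182 + 121442) - 24716) = -150536 - (121624 - 24716) = -150536 - 1*96908 = -150536 - 96908 = -247444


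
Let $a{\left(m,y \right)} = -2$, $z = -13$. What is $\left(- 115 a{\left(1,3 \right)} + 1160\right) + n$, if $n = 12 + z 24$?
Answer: $1090$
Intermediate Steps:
$n = -300$ ($n = 12 - 312 = -300$)
$\left(- 115 a{\left(1,3 \right)} + 1160\right) + n = \left(\left(-115\right) \left(-2\right) + 1160\right) - 300 = \left(230 + 1160\right) - 300 = 1390 - 300 = 1090$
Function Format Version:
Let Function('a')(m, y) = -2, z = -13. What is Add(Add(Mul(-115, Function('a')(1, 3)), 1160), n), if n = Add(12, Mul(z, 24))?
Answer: 1090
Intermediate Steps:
n = -300 (n = Add(12, Mul(-13, 24)) = Add(12, -312) = -300)
Add(Add(Mul(-115, Function('a')(1, 3)), 1160), n) = Add(Add(Mul(-115, -2), 1160), -300) = Add(Add(230, 1160), -300) = Add(1390, -300) = 1090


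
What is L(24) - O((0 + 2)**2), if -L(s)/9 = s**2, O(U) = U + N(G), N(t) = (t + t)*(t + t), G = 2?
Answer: -5204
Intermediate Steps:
N(t) = 4*t**2 (N(t) = (2*t)*(2*t) = 4*t**2)
O(U) = 16 + U (O(U) = U + 4*2**2 = U + 4*4 = U + 16 = 16 + U)
L(s) = -9*s**2
L(24) - O((0 + 2)**2) = -9*24**2 - (16 + (0 + 2)**2) = -9*576 - (16 + 2**2) = -5184 - (16 + 4) = -5184 - 1*20 = -5184 - 20 = -5204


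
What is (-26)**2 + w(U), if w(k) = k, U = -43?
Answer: 633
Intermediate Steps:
(-26)**2 + w(U) = (-26)**2 - 43 = 676 - 43 = 633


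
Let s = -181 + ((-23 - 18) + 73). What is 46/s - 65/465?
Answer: -6215/13857 ≈ -0.44851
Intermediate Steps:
s = -149 (s = -181 + (-41 + 73) = -181 + 32 = -149)
46/s - 65/465 = 46/(-149) - 65/465 = 46*(-1/149) - 65*1/465 = -46/149 - 13/93 = -6215/13857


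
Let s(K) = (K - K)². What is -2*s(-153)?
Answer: 0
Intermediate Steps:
s(K) = 0 (s(K) = 0² = 0)
-2*s(-153) = -2*0 = 0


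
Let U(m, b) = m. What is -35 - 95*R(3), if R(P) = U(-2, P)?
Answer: 155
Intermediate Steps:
R(P) = -2
-35 - 95*R(3) = -35 - 95*(-2) = -35 + 190 = 155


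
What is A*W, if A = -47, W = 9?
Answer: -423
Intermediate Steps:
A*W = -47*9 = -423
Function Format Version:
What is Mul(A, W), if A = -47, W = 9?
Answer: -423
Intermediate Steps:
Mul(A, W) = Mul(-47, 9) = -423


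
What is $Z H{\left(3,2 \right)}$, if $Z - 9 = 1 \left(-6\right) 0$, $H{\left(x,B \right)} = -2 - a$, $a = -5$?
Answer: $27$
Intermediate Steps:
$H{\left(x,B \right)} = 3$ ($H{\left(x,B \right)} = -2 - -5 = -2 + 5 = 3$)
$Z = 9$ ($Z = 9 + 1 \left(-6\right) 0 = 9 - 0 = 9 + 0 = 9$)
$Z H{\left(3,2 \right)} = 9 \cdot 3 = 27$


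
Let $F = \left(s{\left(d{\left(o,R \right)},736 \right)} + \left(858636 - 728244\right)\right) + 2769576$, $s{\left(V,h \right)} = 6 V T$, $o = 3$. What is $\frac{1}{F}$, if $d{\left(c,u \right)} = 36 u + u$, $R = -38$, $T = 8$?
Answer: $\frac{1}{2832480} \approx 3.5305 \cdot 10^{-7}$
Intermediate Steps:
$d{\left(c,u \right)} = 37 u$
$s{\left(V,h \right)} = 48 V$ ($s{\left(V,h \right)} = 6 V 8 = 48 V$)
$F = 2832480$ ($F = \left(48 \cdot 37 \left(-38\right) + \left(858636 - 728244\right)\right) + 2769576 = \left(48 \left(-1406\right) + 130392\right) + 2769576 = \left(-67488 + 130392\right) + 2769576 = 62904 + 2769576 = 2832480$)
$\frac{1}{F} = \frac{1}{2832480}$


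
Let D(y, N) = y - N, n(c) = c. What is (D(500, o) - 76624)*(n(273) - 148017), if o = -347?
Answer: 11195597088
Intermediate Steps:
(D(500, o) - 76624)*(n(273) - 148017) = ((500 - 1*(-347)) - 76624)*(273 - 148017) = ((500 + 347) - 76624)*(-147744) = (847 - 76624)*(-147744) = -75777*(-147744) = 11195597088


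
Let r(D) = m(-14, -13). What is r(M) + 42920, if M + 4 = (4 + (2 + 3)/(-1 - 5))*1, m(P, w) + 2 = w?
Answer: 42905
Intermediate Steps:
m(P, w) = -2 + w
M = -5/6 (M = -4 + (4 + (2 + 3)/(-1 - 5))*1 = -4 + (4 + 5/(-6))*1 = -4 + (4 + 5*(-1/6))*1 = -4 + (4 - 5/6)*1 = -4 + (19/6)*1 = -4 + 19/6 = -5/6 ≈ -0.83333)
r(D) = -15 (r(D) = -2 - 13 = -15)
r(M) + 42920 = -15 + 42920 = 42905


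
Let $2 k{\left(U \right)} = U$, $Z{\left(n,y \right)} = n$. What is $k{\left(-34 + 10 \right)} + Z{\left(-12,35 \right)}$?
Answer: $-24$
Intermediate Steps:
$k{\left(U \right)} = \frac{U}{2}$
$k{\left(-34 + 10 \right)} + Z{\left(-12,35 \right)} = \frac{-34 + 10}{2} - 12 = \frac{1}{2} \left(-24\right) - 12 = -12 - 12 = -24$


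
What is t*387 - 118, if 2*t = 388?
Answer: 74960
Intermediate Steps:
t = 194 (t = (½)*388 = 194)
t*387 - 118 = 194*387 - 118 = 75078 - 118 = 74960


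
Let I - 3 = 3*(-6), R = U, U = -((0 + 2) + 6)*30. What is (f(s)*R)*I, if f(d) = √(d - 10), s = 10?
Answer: 0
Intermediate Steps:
U = -240 (U = -(2 + 6)*30 = -1*8*30 = -8*30 = -240)
R = -240
f(d) = √(-10 + d)
I = -15 (I = 3 + 3*(-6) = 3 - 18 = -15)
(f(s)*R)*I = (√(-10 + 10)*(-240))*(-15) = (√0*(-240))*(-15) = (0*(-240))*(-15) = 0*(-15) = 0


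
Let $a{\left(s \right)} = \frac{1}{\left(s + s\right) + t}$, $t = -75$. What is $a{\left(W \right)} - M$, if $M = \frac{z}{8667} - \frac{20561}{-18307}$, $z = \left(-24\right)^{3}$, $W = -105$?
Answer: $\frac{261485936}{558271965} \approx 0.46838$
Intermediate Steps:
$z = -13824$
$a{\left(s \right)} = \frac{1}{-75 + 2 s}$ ($a{\left(s \right)} = \frac{1}{\left(s + s\right) - 75} = \frac{1}{2 s - 75} = \frac{1}{-75 + 2 s}$)
$M = - \frac{2773103}{5876547}$ ($M = - \frac{13824}{8667} - \frac{20561}{-18307} = \left(-13824\right) \frac{1}{8667} - - \frac{20561}{18307} = - \frac{512}{321} + \frac{20561}{18307} = - \frac{2773103}{5876547} \approx -0.47189$)
$a{\left(W \right)} - M = \frac{1}{-75 + 2 \left(-105\right)} - - \frac{2773103}{5876547} = \frac{1}{-75 - 210} + \frac{2773103}{5876547} = \frac{1}{-285} + \frac{2773103}{5876547} = - \frac{1}{285} + \frac{2773103}{5876547} = \frac{261485936}{558271965}$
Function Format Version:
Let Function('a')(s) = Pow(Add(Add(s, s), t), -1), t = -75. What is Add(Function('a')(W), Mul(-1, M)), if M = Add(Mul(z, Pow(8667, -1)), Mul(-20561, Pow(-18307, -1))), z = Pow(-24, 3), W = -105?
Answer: Rational(261485936, 558271965) ≈ 0.46838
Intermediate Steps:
z = -13824
Function('a')(s) = Pow(Add(-75, Mul(2, s)), -1) (Function('a')(s) = Pow(Add(Add(s, s), -75), -1) = Pow(Add(Mul(2, s), -75), -1) = Pow(Add(-75, Mul(2, s)), -1))
M = Rational(-2773103, 5876547) (M = Add(Mul(-13824, Pow(8667, -1)), Mul(-20561, Pow(-18307, -1))) = Add(Mul(-13824, Rational(1, 8667)), Mul(-20561, Rational(-1, 18307))) = Add(Rational(-512, 321), Rational(20561, 18307)) = Rational(-2773103, 5876547) ≈ -0.47189)
Add(Function('a')(W), Mul(-1, M)) = Add(Pow(Add(-75, Mul(2, -105)), -1), Mul(-1, Rational(-2773103, 5876547))) = Add(Pow(Add(-75, -210), -1), Rational(2773103, 5876547)) = Add(Pow(-285, -1), Rational(2773103, 5876547)) = Add(Rational(-1, 285), Rational(2773103, 5876547)) = Rational(261485936, 558271965)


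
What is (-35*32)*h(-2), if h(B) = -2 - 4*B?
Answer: -6720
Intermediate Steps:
(-35*32)*h(-2) = (-35*32)*(-2 - 4*(-2)) = -1120*(-2 + 8) = -1120*6 = -6720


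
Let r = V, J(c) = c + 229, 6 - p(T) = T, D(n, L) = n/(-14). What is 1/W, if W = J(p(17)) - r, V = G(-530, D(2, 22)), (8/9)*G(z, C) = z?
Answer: 4/3257 ≈ 0.0012281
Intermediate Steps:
D(n, L) = -n/14 (D(n, L) = n*(-1/14) = -n/14)
p(T) = 6 - T
G(z, C) = 9*z/8
V = -2385/4 (V = (9/8)*(-530) = -2385/4 ≈ -596.25)
J(c) = 229 + c
r = -2385/4 ≈ -596.25
W = 3257/4 (W = (229 + (6 - 1*17)) - 1*(-2385/4) = (229 + (6 - 17)) + 2385/4 = (229 - 11) + 2385/4 = 218 + 2385/4 = 3257/4 ≈ 814.25)
1/W = 1/(3257/4) = 4/3257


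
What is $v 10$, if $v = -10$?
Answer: $-100$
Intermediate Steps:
$v 10 = \left(-10\right) 10 = -100$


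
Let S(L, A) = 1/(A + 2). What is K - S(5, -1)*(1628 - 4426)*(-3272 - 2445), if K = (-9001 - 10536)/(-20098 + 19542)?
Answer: -8893848759/556 ≈ -1.5996e+7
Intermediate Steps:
S(L, A) = 1/(2 + A)
K = 19537/556 (K = -19537/(-556) = -19537*(-1/556) = 19537/556 ≈ 35.138)
K - S(5, -1)*(1628 - 4426)*(-3272 - 2445) = 19537/556 - (1628 - 4426)*(-3272 - 2445)/(2 - 1) = 19537/556 - (-2798*(-5717))/1 = 19537/556 - 15996166 = -8893848759/556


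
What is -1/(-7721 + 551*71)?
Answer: -1/31400 ≈ -3.1847e-5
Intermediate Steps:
-1/(-7721 + 551*71) = -1/(-7721 + 39121) = -1/31400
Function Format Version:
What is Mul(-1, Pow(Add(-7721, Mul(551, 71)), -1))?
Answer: Rational(-1, 31400) ≈ -3.1847e-5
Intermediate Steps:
Mul(-1, Pow(Add(-7721, Mul(551, 71)), -1)) = Mul(-1, Pow(Add(-7721, 39121), -1)) = Mul(-1, Pow(31400, -1)) = Mul(-1, Rational(1, 31400)) = Rational(-1, 31400)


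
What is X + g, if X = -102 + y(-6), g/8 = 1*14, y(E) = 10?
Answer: 20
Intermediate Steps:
g = 112 (g = 8*(1*14) = 8*14 = 112)
X = -92 (X = -102 + 10 = -92)
X + g = -92 + 112 = 20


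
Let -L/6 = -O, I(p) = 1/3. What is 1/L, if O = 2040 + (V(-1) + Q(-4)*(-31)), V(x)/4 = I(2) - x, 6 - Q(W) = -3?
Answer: 1/10598 ≈ 9.4357e-5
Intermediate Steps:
I(p) = ⅓
Q(W) = 9 (Q(W) = 6 - 1*(-3) = 6 + 3 = 9)
V(x) = 4/3 - 4*x (V(x) = 4*(⅓ - x) = 4/3 - 4*x)
O = 5299/3 (O = 2040 + ((4/3 - 4*(-1)) + 9*(-31)) = 2040 + ((4/3 + 4) - 279) = 2040 + (16/3 - 279) = 2040 - 821/3 = 5299/3 ≈ 1766.3)
L = 10598 (L = -(-6)*5299/3 = -6*(-5299/3) = 10598)
1/L = 1/10598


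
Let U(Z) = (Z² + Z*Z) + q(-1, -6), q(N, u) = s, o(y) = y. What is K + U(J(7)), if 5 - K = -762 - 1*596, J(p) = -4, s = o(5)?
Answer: 1400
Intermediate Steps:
s = 5
q(N, u) = 5
U(Z) = 5 + 2*Z² (U(Z) = (Z² + Z*Z) + 5 = (Z² + Z²) + 5 = 2*Z² + 5 = 5 + 2*Z²)
K = 1363 (K = 5 - (-762 - 1*596) = 5 - (-762 - 596) = 5 - 1*(-1358) = 5 + 1358 = 1363)
K + U(J(7)) = 1363 + (5 + 2*(-4)²) = 1363 + (5 + 2*16) = 1363 + (5 + 32) = 1363 + 37 = 1400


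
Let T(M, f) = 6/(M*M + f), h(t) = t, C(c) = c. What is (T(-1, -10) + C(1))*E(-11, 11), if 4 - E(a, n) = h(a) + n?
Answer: 4/3 ≈ 1.3333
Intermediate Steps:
E(a, n) = 4 - a - n (E(a, n) = 4 - (a + n) = 4 + (-a - n) = 4 - a - n)
T(M, f) = 6/(f + M**2) (T(M, f) = 6/(M**2 + f) = 6/(f + M**2))
(T(-1, -10) + C(1))*E(-11, 11) = (6/(-10 + (-1)**2) + 1)*(4 - 1*(-11) - 1*11) = (6/(-10 + 1) + 1)*(4 + 11 - 11) = (6/(-9) + 1)*4 = (6*(-1/9) + 1)*4 = (-2/3 + 1)*4 = (1/3)*4 = 4/3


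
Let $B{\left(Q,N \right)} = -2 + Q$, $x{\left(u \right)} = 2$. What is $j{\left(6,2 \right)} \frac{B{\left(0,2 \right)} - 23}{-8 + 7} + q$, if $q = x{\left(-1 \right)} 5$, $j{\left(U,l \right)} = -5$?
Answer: $-115$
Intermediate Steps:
$q = 10$ ($q = 2 \cdot 5 = 10$)
$j{\left(6,2 \right)} \frac{B{\left(0,2 \right)} - 23}{-8 + 7} + q = - 5 \frac{\left(-2 + 0\right) - 23}{-8 + 7} + 10 = - 5 \frac{-2 - 23}{-1} + 10 = - 5 \left(\left(-25\right) \left(-1\right)\right) + 10 = \left(-5\right) 25 + 10 = -125 + 10 = -115$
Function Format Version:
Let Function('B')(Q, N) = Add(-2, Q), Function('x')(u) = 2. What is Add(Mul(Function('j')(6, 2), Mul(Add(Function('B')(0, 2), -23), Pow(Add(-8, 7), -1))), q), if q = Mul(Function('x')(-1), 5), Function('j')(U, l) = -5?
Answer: -115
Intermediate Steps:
q = 10 (q = Mul(2, 5) = 10)
Add(Mul(Function('j')(6, 2), Mul(Add(Function('B')(0, 2), -23), Pow(Add(-8, 7), -1))), q) = Add(Mul(-5, Mul(Add(Add(-2, 0), -23), Pow(Add(-8, 7), -1))), 10) = Add(Mul(-5, Mul(Add(-2, -23), Pow(-1, -1))), 10) = Add(Mul(-5, Mul(-25, -1)), 10) = Add(Mul(-5, 25), 10) = Add(-125, 10) = -115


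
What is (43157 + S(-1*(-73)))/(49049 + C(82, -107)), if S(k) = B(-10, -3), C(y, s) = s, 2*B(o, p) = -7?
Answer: 28769/32628 ≈ 0.88173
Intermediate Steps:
B(o, p) = -7/2 (B(o, p) = (½)*(-7) = -7/2)
S(k) = -7/2
(43157 + S(-1*(-73)))/(49049 + C(82, -107)) = (43157 - 7/2)/(49049 - 107) = (86307/2)/48942 = (86307/2)*(1/48942) = 28769/32628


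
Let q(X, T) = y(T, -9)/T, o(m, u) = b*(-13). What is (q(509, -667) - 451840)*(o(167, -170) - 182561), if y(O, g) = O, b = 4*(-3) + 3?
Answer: 82435314516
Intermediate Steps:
b = -9 (b = -12 + 3 = -9)
o(m, u) = 117 (o(m, u) = -9*(-13) = 117)
q(X, T) = 1 (q(X, T) = T/T = 1)
(q(509, -667) - 451840)*(o(167, -170) - 182561) = (1 - 451840)*(117 - 182561) = -451839*(-182444) = 82435314516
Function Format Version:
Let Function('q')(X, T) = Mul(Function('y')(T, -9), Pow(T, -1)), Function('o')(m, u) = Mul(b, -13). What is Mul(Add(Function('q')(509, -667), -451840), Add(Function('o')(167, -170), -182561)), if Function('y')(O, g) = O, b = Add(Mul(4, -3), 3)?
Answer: 82435314516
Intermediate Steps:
b = -9 (b = Add(-12, 3) = -9)
Function('o')(m, u) = 117 (Function('o')(m, u) = Mul(-9, -13) = 117)
Function('q')(X, T) = 1 (Function('q')(X, T) = Mul(T, Pow(T, -1)) = 1)
Mul(Add(Function('q')(509, -667), -451840), Add(Function('o')(167, -170), -182561)) = Mul(Add(1, -451840), Add(117, -182561)) = Mul(-451839, -182444) = 82435314516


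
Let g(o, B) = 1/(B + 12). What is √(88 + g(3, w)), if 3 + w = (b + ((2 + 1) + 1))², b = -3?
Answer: √8810/10 ≈ 9.3862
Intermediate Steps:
w = -2 (w = -3 + (-3 + ((2 + 1) + 1))² = -3 + (-3 + (3 + 1))² = -3 + (-3 + 4)² = -3 + 1² = -3 + 1 = -2)
g(o, B) = 1/(12 + B)
√(88 + g(3, w)) = √(88 + 1/(12 - 2)) = √(88 + 1/10) = √(88 + ⅒) = √(881/10) = √8810/10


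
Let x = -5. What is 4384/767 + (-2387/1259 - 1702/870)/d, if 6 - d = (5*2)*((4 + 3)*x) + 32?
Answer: 388146973661/68049566910 ≈ 5.7039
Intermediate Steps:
d = 324 (d = 6 - ((5*2)*((4 + 3)*(-5)) + 32) = 6 - (10*(7*(-5)) + 32) = 6 - (10*(-35) + 32) = 6 - (-350 + 32) = 6 - 1*(-318) = 6 + 318 = 324)
4384/767 + (-2387/1259 - 1702/870)/d = 4384/767 + (-2387/1259 - 1702/870)/324 = 4384*(1/767) + (-2387*1/1259 - 1702*1/870)*(1/324) = 4384/767 + (-2387/1259 - 851/435)*(1/324) = 4384/767 - 2109754/547665*1/324 = 4384/767 - 1054877/88721730 = 388146973661/68049566910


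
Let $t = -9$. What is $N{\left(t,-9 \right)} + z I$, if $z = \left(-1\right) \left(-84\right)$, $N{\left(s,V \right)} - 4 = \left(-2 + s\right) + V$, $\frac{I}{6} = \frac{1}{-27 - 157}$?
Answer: $- \frac{431}{23} \approx -18.739$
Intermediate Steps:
$I = - \frac{3}{92}$ ($I = \frac{6}{-27 - 157} = \frac{6}{-184} = 6 \left(- \frac{1}{184}\right) = - \frac{3}{92} \approx -0.032609$)
$N{\left(s,V \right)} = 2 + V + s$ ($N{\left(s,V \right)} = 4 + \left(\left(-2 + s\right) + V\right) = 4 + \left(-2 + V + s\right) = 2 + V + s$)
$z = 84$
$N{\left(t,-9 \right)} + z I = \left(2 - 9 - 9\right) + 84 \left(- \frac{3}{92}\right) = -16 - \frac{63}{23} = - \frac{431}{23}$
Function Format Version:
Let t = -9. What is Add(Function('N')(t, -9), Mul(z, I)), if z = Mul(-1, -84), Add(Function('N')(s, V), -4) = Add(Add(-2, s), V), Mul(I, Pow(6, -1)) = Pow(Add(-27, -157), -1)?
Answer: Rational(-431, 23) ≈ -18.739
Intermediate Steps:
I = Rational(-3, 92) (I = Mul(6, Pow(Add(-27, -157), -1)) = Mul(6, Pow(-184, -1)) = Mul(6, Rational(-1, 184)) = Rational(-3, 92) ≈ -0.032609)
Function('N')(s, V) = Add(2, V, s) (Function('N')(s, V) = Add(4, Add(Add(-2, s), V)) = Add(4, Add(-2, V, s)) = Add(2, V, s))
z = 84
Add(Function('N')(t, -9), Mul(z, I)) = Add(Add(2, -9, -9), Mul(84, Rational(-3, 92))) = Add(-16, Rational(-63, 23)) = Rational(-431, 23)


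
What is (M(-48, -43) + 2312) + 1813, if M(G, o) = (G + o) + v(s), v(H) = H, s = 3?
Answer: 4037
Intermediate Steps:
M(G, o) = 3 + G + o (M(G, o) = (G + o) + 3 = 3 + G + o)
(M(-48, -43) + 2312) + 1813 = ((3 - 48 - 43) + 2312) + 1813 = (-88 + 2312) + 1813 = 2224 + 1813 = 4037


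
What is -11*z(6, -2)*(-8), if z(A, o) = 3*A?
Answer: 1584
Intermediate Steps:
-11*z(6, -2)*(-8) = -33*6*(-8) = -11*18*(-8) = -198*(-8) = 1584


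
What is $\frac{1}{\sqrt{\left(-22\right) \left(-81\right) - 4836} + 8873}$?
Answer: $\frac{8873}{78733183} - \frac{i \sqrt{3054}}{78733183} \approx 0.0001127 - 7.019 \cdot 10^{-7} i$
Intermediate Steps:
$\frac{1}{\sqrt{\left(-22\right) \left(-81\right) - 4836} + 8873} = \frac{1}{\sqrt{1782 - 4836} + 8873} = \frac{1}{\sqrt{-3054} + 8873} = \frac{1}{i \sqrt{3054} + 8873} = \frac{1}{8873 + i \sqrt{3054}}$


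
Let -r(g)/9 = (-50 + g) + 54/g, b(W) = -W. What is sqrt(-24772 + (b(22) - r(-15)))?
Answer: 7*I*sqrt(12965)/5 ≈ 159.41*I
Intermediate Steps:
r(g) = 450 - 486/g - 9*g (r(g) = -9*((-50 + g) + 54/g) = -9*(-50 + g + 54/g) = 450 - 486/g - 9*g)
sqrt(-24772 + (b(22) - r(-15))) = sqrt(-24772 + (-1*22 - (450 - 486/(-15) - 9*(-15)))) = sqrt(-24772 + (-22 - (450 - 486*(-1/15) + 135))) = sqrt(-24772 + (-22 - (450 + 162/5 + 135))) = sqrt(-24772 + (-22 - 1*3087/5)) = sqrt(-24772 + (-22 - 3087/5)) = sqrt(-24772 - 3197/5) = sqrt(-127057/5) = 7*I*sqrt(12965)/5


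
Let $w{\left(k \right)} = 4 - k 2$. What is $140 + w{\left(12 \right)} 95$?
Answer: $-1760$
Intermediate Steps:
$w{\left(k \right)} = 4 - 2 k$
$140 + w{\left(12 \right)} 95 = 140 + \left(4 - 24\right) 95 = 140 - 1900 = -1760$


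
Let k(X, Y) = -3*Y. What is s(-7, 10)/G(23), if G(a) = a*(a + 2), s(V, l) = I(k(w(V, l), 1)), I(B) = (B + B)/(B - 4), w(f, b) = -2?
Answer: 6/4025 ≈ 0.0014907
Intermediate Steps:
I(B) = 2*B/(-4 + B) (I(B) = (2*B)/(-4 + B) = 2*B/(-4 + B))
s(V, l) = 6/7 (s(V, l) = 2*(-3*1)/(-4 - 3*1) = 2*(-3)/(-4 - 3) = 2*(-3)/(-7) = 2*(-3)*(-⅐) = 6/7)
G(a) = a*(2 + a)
s(-7, 10)/G(23) = 6/(7*((23*(2 + 23)))) = 6/(7*((23*25))) = (6/7)/575 = (6/7)*(1/575) = 6/4025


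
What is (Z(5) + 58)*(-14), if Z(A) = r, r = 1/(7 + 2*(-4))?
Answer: -798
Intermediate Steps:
r = -1 (r = 1/(7 - 8) = 1/(-1) = -1)
Z(A) = -1
(Z(5) + 58)*(-14) = (-1 + 58)*(-14) = 57*(-14) = -798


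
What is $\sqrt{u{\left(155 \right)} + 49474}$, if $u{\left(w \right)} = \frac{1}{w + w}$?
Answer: $\frac{17 \sqrt{16451390}}{310} \approx 222.43$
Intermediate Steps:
$u{\left(w \right)} = \frac{1}{2 w}$
$\sqrt{u{\left(155 \right)} + 49474} = \sqrt{\frac{1}{2 \cdot 155} + 49474} = \sqrt{\frac{1}{2} \cdot \frac{1}{155} + 49474} = \sqrt{\frac{1}{310} + 49474} = \sqrt{\frac{15336941}{310}} = \frac{17 \sqrt{16451390}}{310}$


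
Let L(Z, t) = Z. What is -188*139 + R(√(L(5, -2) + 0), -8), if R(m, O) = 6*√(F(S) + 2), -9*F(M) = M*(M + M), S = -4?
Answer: -26132 + 2*I*√14 ≈ -26132.0 + 7.4833*I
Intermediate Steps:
F(M) = -2*M²/9 (F(M) = -M*(M + M)/9 = -M*2*M/9 = -2*M²/9)
R(m, O) = 2*I*√14 (R(m, O) = 6*√(-2/9*(-4)² + 2) = 6*√(-2/9*16 + 2) = 6*√(-32/9 + 2) = 6*√(-14/9) = 6*(I*√14/3) = 2*I*√14)
-188*139 + R(√(L(5, -2) + 0), -8) = -188*139 + 2*I*√14 = -26132 + 2*I*√14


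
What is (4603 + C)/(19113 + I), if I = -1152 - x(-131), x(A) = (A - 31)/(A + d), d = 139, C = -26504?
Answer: -87604/71925 ≈ -1.2180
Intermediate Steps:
x(A) = (-31 + A)/(139 + A) (x(A) = (A - 31)/(A + 139) = (-31 + A)/(139 + A))
I = -4527/4 (I = -1152 - (-31 - 131)/(139 - 131) = -1152 - (-162)/8 = -1152 - 1*(-81/4) = -1152 + 81/4 = -4527/4 ≈ -1131.8)
(4603 + C)/(19113 + I) = (4603 - 26504)/(19113 - 4527/4) = -21901/71925/4 = -21901*4/71925 = -87604/71925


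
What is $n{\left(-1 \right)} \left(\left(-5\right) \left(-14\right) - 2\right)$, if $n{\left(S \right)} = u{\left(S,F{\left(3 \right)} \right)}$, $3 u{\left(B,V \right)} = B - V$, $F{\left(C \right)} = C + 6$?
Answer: $- \frac{680}{3} \approx -226.67$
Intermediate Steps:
$F{\left(C \right)} = 6 + C$
$u{\left(B,V \right)} = - \frac{V}{3} + \frac{B}{3}$ ($u{\left(B,V \right)} = \frac{B - V}{3} = - \frac{V}{3} + \frac{B}{3}$)
$n{\left(S \right)} = -3 + \frac{S}{3}$ ($n{\left(S \right)} = - \frac{6 + 3}{3} + \frac{S}{3} = \left(- \frac{1}{3}\right) 9 + \frac{S}{3} = -3 + \frac{S}{3}$)
$n{\left(-1 \right)} \left(\left(-5\right) \left(-14\right) - 2\right) = \left(-3 + \frac{1}{3} \left(-1\right)\right) \left(\left(-5\right) \left(-14\right) - 2\right) = \left(-3 - \frac{1}{3}\right) \left(70 - 2\right) = \left(- \frac{10}{3}\right) 68 = - \frac{680}{3}$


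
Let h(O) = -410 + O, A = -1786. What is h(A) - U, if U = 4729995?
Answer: -4732191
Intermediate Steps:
h(A) - U = (-410 - 1786) - 1*4729995 = -2196 - 4729995 = -4732191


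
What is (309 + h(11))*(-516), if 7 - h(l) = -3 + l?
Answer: -158928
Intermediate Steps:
h(l) = 10 - l (h(l) = 7 - (-3 + l) = 7 + (3 - l) = 10 - l)
(309 + h(11))*(-516) = (309 + (10 - 1*11))*(-516) = (309 + (10 - 11))*(-516) = (309 - 1)*(-516) = 308*(-516) = -158928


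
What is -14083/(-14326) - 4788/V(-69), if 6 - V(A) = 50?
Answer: 17303135/157586 ≈ 109.80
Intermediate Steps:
V(A) = -44 (V(A) = 6 - 1*50 = 6 - 50 = -44)
-14083/(-14326) - 4788/V(-69) = -14083/(-14326) - 4788/(-44) = -14083*(-1/14326) - 4788*(-1/44) = 14083/14326 + 1197/11 = 17303135/157586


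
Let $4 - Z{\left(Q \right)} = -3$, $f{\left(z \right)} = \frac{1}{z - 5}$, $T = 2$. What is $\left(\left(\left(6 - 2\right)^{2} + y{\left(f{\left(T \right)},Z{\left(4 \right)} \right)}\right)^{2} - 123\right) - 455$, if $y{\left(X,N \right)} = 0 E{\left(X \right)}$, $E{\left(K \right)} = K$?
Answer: $-322$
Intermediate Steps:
$f{\left(z \right)} = \frac{1}{-5 + z}$
$Z{\left(Q \right)} = 7$ ($Z{\left(Q \right)} = 4 - -3 = 4 + 3 = 7$)
$y{\left(X,N \right)} = 0$ ($y{\left(X,N \right)} = 0 X = 0$)
$\left(\left(\left(6 - 2\right)^{2} + y{\left(f{\left(T \right)},Z{\left(4 \right)} \right)}\right)^{2} - 123\right) - 455 = \left(\left(\left(6 - 2\right)^{2} + 0\right)^{2} - 123\right) - 455 = \left(\left(4^{2} + 0\right)^{2} - 123\right) - 455 = \left(\left(16 + 0\right)^{2} - 123\right) - 455 = \left(16^{2} - 123\right) - 455 = \left(256 - 123\right) - 455 = 133 - 455 = -322$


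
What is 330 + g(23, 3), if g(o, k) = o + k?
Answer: 356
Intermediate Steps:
g(o, k) = k + o
330 + g(23, 3) = 330 + (3 + 23) = 330 + 26 = 356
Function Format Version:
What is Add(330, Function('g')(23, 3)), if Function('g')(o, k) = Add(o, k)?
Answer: 356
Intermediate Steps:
Function('g')(o, k) = Add(k, o)
Add(330, Function('g')(23, 3)) = Add(330, Add(3, 23)) = Add(330, 26) = 356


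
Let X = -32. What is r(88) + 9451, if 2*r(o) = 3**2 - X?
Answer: 18943/2 ≈ 9471.5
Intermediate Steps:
r(o) = 41/2 (r(o) = (3**2 - 1*(-32))/2 = (9 + 32)/2 = (1/2)*41 = 41/2)
r(88) + 9451 = 41/2 + 9451 = 18943/2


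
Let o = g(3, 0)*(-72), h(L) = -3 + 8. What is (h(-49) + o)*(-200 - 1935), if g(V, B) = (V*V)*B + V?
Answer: 450485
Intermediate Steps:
g(V, B) = V + B*V² (g(V, B) = V²*B + V = B*V² + V = V + B*V²)
h(L) = 5
o = -216 (o = (3*(1 + 0*3))*(-72) = (3*(1 + 0))*(-72) = (3*1)*(-72) = 3*(-72) = -216)
(h(-49) + o)*(-200 - 1935) = (5 - 216)*(-200 - 1935) = -211*(-2135) = 450485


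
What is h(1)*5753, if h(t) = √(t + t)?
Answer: 5753*√2 ≈ 8136.0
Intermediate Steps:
h(t) = √2*√t (h(t) = √(2*t) = √2*√t)
h(1)*5753 = (√2*√1)*5753 = (√2*1)*5753 = √2*5753 = 5753*√2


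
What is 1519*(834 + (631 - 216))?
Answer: 1897231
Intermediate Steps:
1519*(834 + (631 - 216)) = 1519*(834 + 415) = 1519*1249 = 1897231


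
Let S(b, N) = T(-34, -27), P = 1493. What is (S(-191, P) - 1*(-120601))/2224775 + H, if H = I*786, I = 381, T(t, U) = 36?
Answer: 666244590787/2224775 ≈ 2.9947e+5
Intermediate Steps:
S(b, N) = 36
H = 299466 (H = 381*786 = 299466)
(S(-191, P) - 1*(-120601))/2224775 + H = (36 - 1*(-120601))/2224775 + 299466 = (36 + 120601)*(1/2224775) + 299466 = 120637*(1/2224775) + 299466 = 120637/2224775 + 299466 = 666244590787/2224775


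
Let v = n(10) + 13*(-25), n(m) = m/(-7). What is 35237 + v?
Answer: 244374/7 ≈ 34911.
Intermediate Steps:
n(m) = -m/7 (n(m) = m*(-⅐) = -m/7)
v = -2285/7 (v = -⅐*10 + 13*(-25) = -10/7 - 325 = -2285/7 ≈ -326.43)
35237 + v = 35237 - 2285/7 = 244374/7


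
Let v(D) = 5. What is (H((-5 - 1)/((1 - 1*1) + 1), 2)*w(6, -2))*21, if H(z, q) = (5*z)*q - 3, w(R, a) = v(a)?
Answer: -6615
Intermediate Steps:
w(R, a) = 5
H(z, q) = -3 + 5*q*z (H(z, q) = 5*q*z - 3 = -3 + 5*q*z)
(H((-5 - 1)/((1 - 1*1) + 1), 2)*w(6, -2))*21 = ((-3 + 5*2*((-5 - 1)/((1 - 1*1) + 1)))*5)*21 = ((-3 + 5*2*(-6/((1 - 1) + 1)))*5)*21 = ((-3 + 5*2*(-6/(0 + 1)))*5)*21 = ((-3 + 5*2*(-6/1))*5)*21 = ((-3 + 5*2*(-6*1))*5)*21 = ((-3 + 5*2*(-6))*5)*21 = ((-3 - 60)*5)*21 = -63*5*21 = -315*21 = -6615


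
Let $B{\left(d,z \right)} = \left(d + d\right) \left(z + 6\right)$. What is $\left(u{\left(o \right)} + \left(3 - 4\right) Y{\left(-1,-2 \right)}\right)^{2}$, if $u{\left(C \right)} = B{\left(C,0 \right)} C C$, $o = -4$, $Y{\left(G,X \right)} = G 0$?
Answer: $589824$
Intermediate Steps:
$Y{\left(G,X \right)} = 0$
$B{\left(d,z \right)} = 2 d \left(6 + z\right)$
$u{\left(C \right)} = 12 C^{3}$ ($u{\left(C \right)} = 2 C \left(6 + 0\right) C C = 2 C 6 C C = 12 C C C = 12 C^{2} C = 12 C^{3}$)
$\left(u{\left(o \right)} + \left(3 - 4\right) Y{\left(-1,-2 \right)}\right)^{2} = \left(12 \left(-4\right)^{3} + \left(3 - 4\right) 0\right)^{2} = \left(12 \left(-64\right) - 0\right)^{2} = \left(-768 + 0\right)^{2} = \left(-768\right)^{2} = 589824$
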